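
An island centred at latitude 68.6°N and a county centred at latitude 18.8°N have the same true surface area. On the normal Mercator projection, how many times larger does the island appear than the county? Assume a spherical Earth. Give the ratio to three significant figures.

On Mercator, area is exaggerated by sec²φ = 1/cos²φ.
At 68.6°: sec²(68.6°) = 1/0.3649² = 7.511.
At 18.8°: sec²(18.8°) = 1/0.9466² = 1.116.
Ratio = 7.511/1.116 = cos²(18.8°)/cos²(68.6°) ≈ 6.73.

6.73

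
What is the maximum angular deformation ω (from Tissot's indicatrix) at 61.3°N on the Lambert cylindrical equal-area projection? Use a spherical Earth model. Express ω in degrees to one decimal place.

The Lambert cylindrical equal-area projection is the cylindrical equal-area projection with its standard parallel at the equator (φ₀ = 0). For cylindrical equal-area with standard parallel φ₀, h = cos φ / cos φ₀ and k = cos φ₀ / cos φ, so h·k = 1.
At 61.3°: h = 0.4802, k = 2.082; principal scales a = 2.082, b = 0.4802.
sin(ω/2) = (a − b)/(a + b) = 1.602/2.563 = 0.6252, so ω = 2 arcsin(0.6252) ≈ 77.4°.

77.4°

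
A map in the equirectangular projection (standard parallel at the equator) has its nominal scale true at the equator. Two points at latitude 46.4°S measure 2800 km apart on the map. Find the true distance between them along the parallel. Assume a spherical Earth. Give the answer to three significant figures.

In the plate carrée (x = Rλ, y = Rφ), meridians are true-scale (h = 1) and parallels are stretched by k = sec φ.
Along the parallel at 46.4°, map distances are exaggerated by k = sec 46.4° = 1.450.
True distance = 2800 / 1.450 = 2800 × cos 46.4° ≈ 1930 km.

1930 km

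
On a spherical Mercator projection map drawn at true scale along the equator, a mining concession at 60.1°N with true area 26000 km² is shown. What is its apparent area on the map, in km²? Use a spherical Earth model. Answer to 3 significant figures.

105000 km²

For Mercator, h = k = sec φ (a conformal cylindrical projection has a single point scale, 1/cos φ).
Areal scale = k² = sec²φ = 1/cos²(60.1°) = 1/0.4985² = 4.024.
Apparent area = 26000 × 4.024 ≈ 105000 km².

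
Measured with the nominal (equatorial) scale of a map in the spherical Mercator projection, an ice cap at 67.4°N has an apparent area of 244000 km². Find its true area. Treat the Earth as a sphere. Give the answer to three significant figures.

Mercator is conformal, so the point scale is isotropic: h = k = sec φ = 1/cos φ.
Areal scale = k² = sec²φ = 1/cos²(67.4°) = 1/0.3843² = 6.771.
True area = apparent / (areal scale) = 244000 / 6.771 ≈ 36000 km².

36000 km²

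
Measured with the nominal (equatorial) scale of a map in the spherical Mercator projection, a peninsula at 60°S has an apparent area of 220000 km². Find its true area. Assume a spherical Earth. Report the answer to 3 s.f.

55000 km²

For Mercator, h = k = sec φ (a conformal cylindrical projection has a single point scale, 1/cos φ).
Areal scale = k² = sec²φ = 1/cos²(60°) = 1/0.5000² = 4.000.
True area = apparent / (areal scale) = 220000 / 4.000 ≈ 55000 km².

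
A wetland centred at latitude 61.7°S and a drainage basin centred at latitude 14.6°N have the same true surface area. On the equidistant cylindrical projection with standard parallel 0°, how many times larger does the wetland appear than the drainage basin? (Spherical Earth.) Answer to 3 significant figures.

In the plate carrée (x = Rλ, y = Rφ), meridians are true-scale (h = 1) and parallels are stretched by k = sec φ.
Areal scale at 61.7°: h·k = 1.000 × 2.109 = 2.109.
Areal scale at 14.6°: h·k = 1.000 × 1.033 = 1.033.
Ratio = 2.109/1.033 ≈ 2.04.

2.04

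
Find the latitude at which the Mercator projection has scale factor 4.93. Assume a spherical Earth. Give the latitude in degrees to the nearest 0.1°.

78.3°

Mercator scale is k = sec φ = 1/cos φ.
1/cos φ = 4.93  ⇒  cos φ = 0.2028  ⇒  φ = arccos(0.2028) ≈ 78.3°.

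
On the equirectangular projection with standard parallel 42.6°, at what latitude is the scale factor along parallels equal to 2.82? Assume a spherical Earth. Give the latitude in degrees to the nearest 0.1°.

The equidistant cylindrical projection with φ₀ = 42.6° has h = 1 (meridians true) and k = cos φ₀ / cos φ along parallels.
k = cos φ₀ / cos φ = 2.82  ⇒  cos φ = cos 42.6° / 2.82 = 0.2610.
φ = arccos(0.2610) ≈ 74.9°.

74.9°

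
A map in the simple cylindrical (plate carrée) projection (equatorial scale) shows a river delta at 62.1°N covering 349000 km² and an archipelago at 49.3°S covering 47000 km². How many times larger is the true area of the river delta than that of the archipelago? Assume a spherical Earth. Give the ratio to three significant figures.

5.33

Plate carrée has h = 1 and k = sec φ, giving areal scale sec φ; true area = (apparent area) · cos φ.
True area of river delta: 349000 × cos(62.1°) = 349000 × 0.4679 = 163300 km².
True area of archipelago: 47000 × cos(49.3°) = 47000 × 0.6521 = 30650 km².
Ratio = 163300 / 30650 ≈ 5.33.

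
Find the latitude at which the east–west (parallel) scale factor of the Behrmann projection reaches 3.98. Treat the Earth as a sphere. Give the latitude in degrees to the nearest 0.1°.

77.4°

The Behrmann projection is cylindrical equal-area with φ₀ = 30°. For cylindrical equal-area with standard parallel φ₀, h = cos φ / cos φ₀ and k = cos φ₀ / cos φ, so h·k = 1.
k = cos φ₀ / cos φ = 3.98  ⇒  cos φ = cos 30° / 3.98 = 0.2176.
φ = arccos(0.2176) ≈ 77.4°.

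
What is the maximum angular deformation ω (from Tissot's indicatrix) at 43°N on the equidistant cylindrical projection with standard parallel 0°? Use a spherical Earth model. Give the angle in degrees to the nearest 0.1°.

In the plate carrée (x = Rλ, y = Rφ), meridians are true-scale (h = 1) and parallels are stretched by k = sec φ.
At 43°: h = 1.000, k = 1.367; principal scales a = 1.367, b = 1.000.
sin(ω/2) = (a − b)/(a + b) = 0.3673/2.367 = 0.1552, so ω = 2 arcsin(0.1552) ≈ 17.9°.

17.9°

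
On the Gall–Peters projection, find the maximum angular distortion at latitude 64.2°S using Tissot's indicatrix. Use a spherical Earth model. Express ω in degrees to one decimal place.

53.5°

The Gall–Peters projection is cylindrical equal-area with φ₀ = 45°. Cylindrical equal-area (φ₀ = 45°): h = cos φ / cos 45° along meridians, k = cos 45° / cos φ along parallels; h·k = 1.
At 64.2°: h = 0.6155, k = 1.625; principal scales a = 1.625, b = 0.6155.
sin(ω/2) = (a − b)/(a + b) = 1.009/2.240 = 0.4505, so ω = 2 arcsin(0.4505) ≈ 53.5°.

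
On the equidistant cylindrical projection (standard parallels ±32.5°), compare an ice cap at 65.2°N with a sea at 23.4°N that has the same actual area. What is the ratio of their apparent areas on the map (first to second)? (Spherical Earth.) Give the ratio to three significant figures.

2.19

With standard parallel φ₀ = 32.5°, the equirectangular projection gives x = Rλ cos φ₀, y = Rφ, so h = 1 and k = cos 32.5° / cos φ.
Areal scale at 65.2°: h·k = 1.000 × 2.011 = 2.011.
Areal scale at 23.4°: h·k = 1.000 × 0.9190 = 0.9190.
Ratio = 2.011/0.9190 ≈ 2.19.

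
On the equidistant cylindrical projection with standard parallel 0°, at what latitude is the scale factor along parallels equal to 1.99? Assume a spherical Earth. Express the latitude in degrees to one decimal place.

Plate carrée: h = 1, k = sec φ along parallels.
sec φ = 1.99  ⇒  cos φ = 0.5025  ⇒  φ ≈ 59.8°.

59.8°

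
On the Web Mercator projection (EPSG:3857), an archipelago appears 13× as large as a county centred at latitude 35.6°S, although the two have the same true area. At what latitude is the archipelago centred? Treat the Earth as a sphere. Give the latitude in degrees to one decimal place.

77.0°

For equal true areas on Mercator, apparent areas scale as sec²φ, so the ratio is cos²φ₂ / cos²φ₁.
cos²φ₂ / cos²φ₁ = 13  ⇒  cos φ₁ = cos 35.6° / √13 = 0.8131/3.606 = 0.2255.
φ₁ = arccos(0.2255) ≈ 77.0°.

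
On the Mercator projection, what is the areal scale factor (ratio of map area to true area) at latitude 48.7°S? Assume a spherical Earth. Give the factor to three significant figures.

2.30

For Mercator, h = k = sec φ (a conformal cylindrical projection has a single point scale, 1/cos φ).
Areal scale = k² = sec²φ = 1/cos²(48.7°) = 1/0.6600² = 2.296.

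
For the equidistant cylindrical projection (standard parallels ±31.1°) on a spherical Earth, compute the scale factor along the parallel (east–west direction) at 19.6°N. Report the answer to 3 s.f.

With standard parallel φ₀ = 31.1°, the equirectangular projection gives x = Rλ cos φ₀, y = Rφ, so h = 1 and k = cos 31.1° / cos φ.
k = cos 31.1° / cos 19.6° = 0.8563/0.9421 = 0.9089.

0.909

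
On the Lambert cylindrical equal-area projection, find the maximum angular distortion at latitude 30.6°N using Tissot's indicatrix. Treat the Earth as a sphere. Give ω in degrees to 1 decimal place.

The Lambert cylindrical equal-area projection is the cylindrical equal-area projection with its standard parallel at the equator (φ₀ = 0). A cylindrical equal-area projection with standard parallel φ₀ has meridian scale h = cos φ / cos φ₀ and parallel scale k = cos φ₀ / cos φ (so areas are preserved, h·k = 1).
At 30.6°: h = 0.8607, k = 1.162; principal scales a = 1.162, b = 0.8607.
sin(ω/2) = (a − b)/(a + b) = 0.3010/2.023 = 0.1488, so ω = 2 arcsin(0.1488) ≈ 17.1°.

17.1°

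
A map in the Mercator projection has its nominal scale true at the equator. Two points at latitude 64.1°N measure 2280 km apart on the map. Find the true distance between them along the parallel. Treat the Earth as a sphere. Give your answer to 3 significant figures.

996 km

The Mercator projection is conformal; its linear scale factor is the same in every direction and equals sec φ = 1/cos φ.
Along the parallel at 64.1°, map distances are exaggerated by k = sec 64.1° = 2.289.
True distance = 2280 / 2.289 = 2280 × cos 64.1° ≈ 996 km.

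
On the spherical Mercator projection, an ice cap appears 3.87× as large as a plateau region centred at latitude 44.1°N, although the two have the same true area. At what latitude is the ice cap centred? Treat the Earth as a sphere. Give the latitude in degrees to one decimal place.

On Mercator, (apparent₁)/(apparent₂) = sec²φ₁ / sec²φ₂ when true areas are equal.
cos²φ₂ / cos²φ₁ = 3.87  ⇒  cos φ₁ = cos 44.1° / √3.87 = 0.7181/1.967 = 0.3650.
φ₁ = arccos(0.3650) ≈ 68.6°.

68.6°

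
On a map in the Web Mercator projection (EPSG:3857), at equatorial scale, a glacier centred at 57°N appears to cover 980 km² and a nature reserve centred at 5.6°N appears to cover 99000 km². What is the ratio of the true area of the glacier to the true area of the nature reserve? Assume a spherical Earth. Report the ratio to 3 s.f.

On Mercator the areal scale is sec²φ, so true area = apparent × cos²φ.
True area of glacier: 980 × cos²(57°) = 980 × 0.2966 = 290.7 km².
True area of nature reserve: 99000 × cos²(5.6°) = 99000 × 0.9905 = 98060 km².
Ratio = 290.7 / 98060 ≈ 0.00296.

0.00296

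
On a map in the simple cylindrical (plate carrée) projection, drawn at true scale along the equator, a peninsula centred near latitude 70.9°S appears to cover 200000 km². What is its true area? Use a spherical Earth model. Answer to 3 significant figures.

65400 km²

Plate carrée maps x = Rλ, y = Rφ. The meridian scale is h = 1 and the parallel scale is k = 1/cos φ = sec φ.
Areal scale = h·k = 1 × sec φ; at 70.9°, h = 1.000, k = 3.056, so h·k = 3.056.
True area = apparent / (areal scale) = 200000 / 3.056 ≈ 65400 km².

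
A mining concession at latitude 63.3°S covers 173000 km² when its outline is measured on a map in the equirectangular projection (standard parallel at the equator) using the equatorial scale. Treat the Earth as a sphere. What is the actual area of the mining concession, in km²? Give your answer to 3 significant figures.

For the equirectangular projection with φ₀ = 0 (plate carrée), h = 1 along meridians and k = sec φ along parallels.
Areal scale = h·k = 1 × sec φ; at 63.3°, h = 1.000, k = 2.226, so h·k = 2.226.
True area = apparent / (areal scale) = 173000 / 2.226 ≈ 77700 km².

77700 km²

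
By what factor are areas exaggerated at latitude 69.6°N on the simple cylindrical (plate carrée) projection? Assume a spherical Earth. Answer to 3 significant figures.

Plate carrée maps x = Rλ, y = Rφ. The meridian scale is h = 1 and the parallel scale is k = 1/cos φ = sec φ.
Areal scale = h·k = 1 × sec φ; at 69.6°, h = 1.000, k = 2.869, so h·k = 2.869.

2.87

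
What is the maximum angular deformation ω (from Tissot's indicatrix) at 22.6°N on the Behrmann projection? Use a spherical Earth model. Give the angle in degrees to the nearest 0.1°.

Behrmann is a cylindrical equal-area projection with standard parallels at ±30°. A cylindrical equal-area projection with standard parallel φ₀ has meridian scale h = cos φ / cos φ₀ and parallel scale k = cos φ₀ / cos φ (so areas are preserved, h·k = 1).
At 22.6°: h = 1.066, k = 0.9381; principal scales a = 1.066, b = 0.9381.
sin(ω/2) = (a − b)/(a + b) = 0.1280/2.004 = 0.06386, so ω = 2 arcsin(0.06386) ≈ 7.3°.

7.3°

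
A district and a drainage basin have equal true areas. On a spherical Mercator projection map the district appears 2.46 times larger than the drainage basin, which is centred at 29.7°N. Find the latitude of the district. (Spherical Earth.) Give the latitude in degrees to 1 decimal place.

56.4°

For equal true areas on Mercator, apparent areas scale as sec²φ, so the ratio is cos²φ₂ / cos²φ₁.
cos²φ₂ / cos²φ₁ = 2.46  ⇒  cos φ₁ = cos 29.7° / √2.46 = 0.8686/1.568 = 0.5538.
φ₁ = arccos(0.5538) ≈ 56.4°.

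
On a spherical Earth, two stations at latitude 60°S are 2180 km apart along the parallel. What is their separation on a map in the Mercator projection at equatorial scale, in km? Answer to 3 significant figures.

4360 km

For Mercator, h = k = sec φ (a conformal cylindrical projection has a single point scale, 1/cos φ).
Along the parallel, k = sec 60° = 1/0.5000 = 2.000.
Map distance = 2180 × 2.000 ≈ 4360 km.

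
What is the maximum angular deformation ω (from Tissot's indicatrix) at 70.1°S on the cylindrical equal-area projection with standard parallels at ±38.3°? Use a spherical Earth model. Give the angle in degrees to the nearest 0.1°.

For cylindrical equal-area with standard parallel φ₀, h = cos φ / cos φ₀ and k = cos φ₀ / cos φ, so h·k = 1.
At 70.1°: h = 0.4337, k = 2.306; principal scales a = 2.306, b = 0.4337.
sin(ω/2) = (a − b)/(a + b) = 1.872/2.739 = 0.6833, so ω = 2 arcsin(0.6833) ≈ 86.2°.

86.2°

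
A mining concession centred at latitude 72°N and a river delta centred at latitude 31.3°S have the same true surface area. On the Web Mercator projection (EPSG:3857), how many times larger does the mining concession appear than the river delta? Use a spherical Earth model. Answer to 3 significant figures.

7.65

On Mercator, area is exaggerated by sec²φ = 1/cos²φ.
At 72°: sec²(72°) = 1/0.3090² = 10.47.
At 31.3°: sec²(31.3°) = 1/0.8545² = 1.370.
Ratio = 10.47/1.370 = cos²(31.3°)/cos²(72°) ≈ 7.65.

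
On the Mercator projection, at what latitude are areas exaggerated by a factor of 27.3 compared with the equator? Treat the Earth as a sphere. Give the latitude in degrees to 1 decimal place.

Mercator areal scale is sec²φ.
sec²φ = 27.3  ⇒  cos²φ = 0.03663  ⇒  cos φ = 0.1914.
φ = arccos(0.1914) ≈ 79.0°.

79.0°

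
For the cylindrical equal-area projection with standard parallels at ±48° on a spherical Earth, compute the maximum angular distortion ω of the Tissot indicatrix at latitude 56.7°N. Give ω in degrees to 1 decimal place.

22.5°

Cylindrical equal-area (φ₀ = 48°): h = cos φ / cos 48° along meridians, k = cos 48° / cos φ along parallels; h·k = 1.
At 56.7°: h = 0.8205, k = 1.219; principal scales a = 1.219, b = 0.8205.
sin(ω/2) = (a − b)/(a + b) = 0.3983/2.039 = 0.1953, so ω = 2 arcsin(0.1953) ≈ 22.5°.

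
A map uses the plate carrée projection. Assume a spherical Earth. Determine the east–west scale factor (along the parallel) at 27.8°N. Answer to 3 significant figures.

1.13

In the plate carrée (x = Rλ, y = Rφ), meridians are true-scale (h = 1) and parallels are stretched by k = sec φ.
k = 1/cos 27.8° = 1/0.8846 = 1.130.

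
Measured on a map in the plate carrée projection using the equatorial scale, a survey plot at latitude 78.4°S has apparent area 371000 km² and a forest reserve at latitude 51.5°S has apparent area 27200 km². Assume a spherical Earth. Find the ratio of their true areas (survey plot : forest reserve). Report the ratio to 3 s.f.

Plate carrée has h = 1 and k = sec φ, giving areal scale sec φ; true area = (apparent area) · cos φ.
True area of survey plot: 371000 × cos(78.4°) = 371000 × 0.2011 = 74600 km².
True area of forest reserve: 27200 × cos(51.5°) = 27200 × 0.6225 = 16930 km².
Ratio = 74600 / 16930 ≈ 4.41.

4.41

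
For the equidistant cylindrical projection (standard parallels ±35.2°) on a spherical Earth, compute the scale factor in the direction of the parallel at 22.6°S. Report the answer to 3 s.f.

0.885

With standard parallel φ₀ = 35.2°, the equirectangular projection gives x = Rλ cos φ₀, y = Rφ, so h = 1 and k = cos 35.2° / cos φ.
k = cos 35.2° / cos 22.6° = 0.8171/0.9232 = 0.8851.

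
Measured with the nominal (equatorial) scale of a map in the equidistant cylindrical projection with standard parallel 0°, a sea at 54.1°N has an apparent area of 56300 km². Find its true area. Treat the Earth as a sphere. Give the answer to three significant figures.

For the equirectangular projection with φ₀ = 0 (plate carrée), h = 1 along meridians and k = sec φ along parallels.
Areal scale = h·k = 1 × sec φ; at 54.1°, h = 1.000, k = 1.705, so h·k = 1.705.
True area = apparent / (areal scale) = 56300 / 1.705 ≈ 33000 km².

33000 km²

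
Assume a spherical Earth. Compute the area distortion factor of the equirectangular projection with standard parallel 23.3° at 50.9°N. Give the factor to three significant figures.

1.46

With standard parallel φ₀ = 23.3°, the equirectangular projection gives x = Rλ cos φ₀, y = Rφ, so h = 1 and k = cos 23.3° / cos φ.
Areal scale = h·k = 1 × cos φ₀ / cos φ; at 50.9°, h = 1.000, k = 1.456, so h·k = 1.456.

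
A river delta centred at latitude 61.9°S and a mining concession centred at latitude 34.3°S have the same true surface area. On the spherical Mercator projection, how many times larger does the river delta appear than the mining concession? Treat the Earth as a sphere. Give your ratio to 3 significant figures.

On Mercator, area is exaggerated by sec²φ = 1/cos²φ.
At 61.9°: sec²(61.9°) = 1/0.4710² = 4.508.
At 34.3°: sec²(34.3°) = 1/0.8261² = 1.465.
Ratio = 4.508/1.465 = cos²(34.3°)/cos²(61.9°) ≈ 3.08.

3.08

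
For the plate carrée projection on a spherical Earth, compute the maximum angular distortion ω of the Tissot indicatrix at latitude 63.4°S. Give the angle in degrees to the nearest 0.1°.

Plate carrée maps x = Rλ, y = Rφ. The meridian scale is h = 1 and the parallel scale is k = 1/cos φ = sec φ.
At 63.4°: h = 1.000, k = 2.233; principal scales a = 2.233, b = 1.000.
sin(ω/2) = (a − b)/(a + b) = 1.233/3.233 = 0.3814, so ω = 2 arcsin(0.3814) ≈ 44.8°.

44.8°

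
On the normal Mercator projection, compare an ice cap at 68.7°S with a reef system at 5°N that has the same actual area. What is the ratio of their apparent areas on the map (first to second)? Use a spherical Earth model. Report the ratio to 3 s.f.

7.52

Mercator areal scale is sec²φ.
At 68.7°: sec²(68.7°) = 1/0.3633² = 7.579.
At 5°: sec²(5°) = 1/0.9962² = 1.008.
Ratio = 7.579/1.008 = cos²(5°)/cos²(68.7°) ≈ 7.52.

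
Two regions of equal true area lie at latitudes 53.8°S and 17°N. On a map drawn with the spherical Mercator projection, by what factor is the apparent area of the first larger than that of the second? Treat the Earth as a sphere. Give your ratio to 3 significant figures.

On Mercator, area is exaggerated by sec²φ = 1/cos²φ.
At 53.8°: sec²(53.8°) = 1/0.5906² = 2.867.
At 17°: sec²(17°) = 1/0.9563² = 1.093.
Ratio = 2.867/1.093 = cos²(17°)/cos²(53.8°) ≈ 2.62.

2.62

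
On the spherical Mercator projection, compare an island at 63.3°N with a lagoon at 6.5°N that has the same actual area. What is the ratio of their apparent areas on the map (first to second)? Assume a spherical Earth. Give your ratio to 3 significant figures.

Mercator areal scale is sec²φ.
At 63.3°: sec²(63.3°) = 1/0.4493² = 4.953.
At 6.5°: sec²(6.5°) = 1/0.9936² = 1.013.
Ratio = 4.953/1.013 = cos²(6.5°)/cos²(63.3°) ≈ 4.89.

4.89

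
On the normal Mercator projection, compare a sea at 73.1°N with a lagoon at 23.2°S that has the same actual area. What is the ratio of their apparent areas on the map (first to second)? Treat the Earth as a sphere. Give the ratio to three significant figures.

On Mercator, area is exaggerated by sec²φ = 1/cos²φ.
At 73.1°: sec²(73.1°) = 1/0.2907² = 11.83.
At 23.2°: sec²(23.2°) = 1/0.9191² = 1.184.
Ratio = 11.83/1.184 = cos²(23.2°)/cos²(73.1°) ≈ 10.00.

10.00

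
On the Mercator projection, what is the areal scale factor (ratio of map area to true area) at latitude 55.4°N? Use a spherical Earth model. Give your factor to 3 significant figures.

Mercator is conformal, so the point scale is isotropic: h = k = sec φ = 1/cos φ.
Areal scale = k² = sec²φ = 1/cos²(55.4°) = 1/0.5678² = 3.101.

3.10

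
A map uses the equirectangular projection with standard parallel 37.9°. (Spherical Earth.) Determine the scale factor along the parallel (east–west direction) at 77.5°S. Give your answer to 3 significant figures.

In the equirectangular projection with standard parallel φ₀ = 37.9° (x = Rλ cos φ₀, y = Rφ), meridians are true-scale (h = 1) and the parallel scale is k = cos φ₀ / cos φ.
k = cos 37.9° / cos 77.5° = 0.7891/0.2164 = 3.646.

3.65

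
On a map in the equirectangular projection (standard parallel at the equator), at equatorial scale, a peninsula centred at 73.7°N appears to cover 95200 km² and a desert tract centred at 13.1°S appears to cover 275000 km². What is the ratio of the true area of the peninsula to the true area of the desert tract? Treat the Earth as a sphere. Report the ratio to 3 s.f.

0.0998

On the plate carrée, areal scale = h·k = 1 × sec φ, so true area = apparent × cos φ.
True area of peninsula: 95200 × cos(73.7°) = 95200 × 0.2807 = 26720 km².
True area of desert tract: 275000 × cos(13.1°) = 275000 × 0.9740 = 267800 km².
Ratio = 26720 / 267800 ≈ 0.0998.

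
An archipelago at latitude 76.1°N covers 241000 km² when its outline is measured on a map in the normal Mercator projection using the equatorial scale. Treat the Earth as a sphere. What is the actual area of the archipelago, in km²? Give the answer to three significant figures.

13900 km²

For Mercator, h = k = sec φ (a conformal cylindrical projection has a single point scale, 1/cos φ).
Areal scale = k² = sec²φ = 1/cos²(76.1°) = 1/0.2402² = 17.33.
True area = apparent / (areal scale) = 241000 / 17.33 ≈ 13900 km².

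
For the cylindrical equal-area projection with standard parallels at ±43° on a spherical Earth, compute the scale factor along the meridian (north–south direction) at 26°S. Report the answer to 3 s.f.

A cylindrical equal-area projection with standard parallel φ₀ has meridian scale h = cos φ / cos φ₀ and parallel scale k = cos φ₀ / cos φ (so areas are preserved, h·k = 1).
h = cos 26° / cos 43° = 0.8988/0.7314 = 1.229.

1.23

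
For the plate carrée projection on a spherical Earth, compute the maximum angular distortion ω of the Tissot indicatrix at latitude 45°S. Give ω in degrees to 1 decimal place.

In the plate carrée (x = Rλ, y = Rφ), meridians are true-scale (h = 1) and parallels are stretched by k = sec φ.
At 45°: h = 1.000, k = 1.414; principal scales a = 1.414, b = 1.000.
sin(ω/2) = (a − b)/(a + b) = 0.4142/2.414 = 0.1716, so ω = 2 arcsin(0.1716) ≈ 19.8°.

19.8°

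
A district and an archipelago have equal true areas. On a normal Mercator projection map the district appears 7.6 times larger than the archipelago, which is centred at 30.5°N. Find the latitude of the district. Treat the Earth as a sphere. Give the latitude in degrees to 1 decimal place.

71.8°

On Mercator, (apparent₁)/(apparent₂) = sec²φ₁ / sec²φ₂ when true areas are equal.
cos²φ₂ / cos²φ₁ = 7.6  ⇒  cos φ₁ = cos 30.5° / √7.6 = 0.8616/2.757 = 0.3125.
φ₁ = arccos(0.3125) ≈ 71.8°.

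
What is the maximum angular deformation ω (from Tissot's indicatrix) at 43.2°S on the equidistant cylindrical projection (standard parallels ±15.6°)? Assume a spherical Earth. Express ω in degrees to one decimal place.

15.9°

The equidistant cylindrical projection with φ₀ = 15.6° has h = 1 (meridians true) and k = cos φ₀ / cos φ along parallels.
At 43.2°: h = 1.000, k = 1.321; principal scales a = 1.321, b = 1.000.
sin(ω/2) = (a − b)/(a + b) = 0.3213/2.321 = 0.1384, so ω = 2 arcsin(0.1384) ≈ 15.9°.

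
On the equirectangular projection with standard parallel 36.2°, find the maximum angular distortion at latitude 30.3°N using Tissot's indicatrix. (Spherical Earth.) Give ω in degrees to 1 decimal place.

3.9°

In the equirectangular projection with standard parallel φ₀ = 36.2° (x = Rλ cos φ₀, y = Rφ), meridians are true-scale (h = 1) and the parallel scale is k = cos φ₀ / cos φ.
At 30.3°: h = 1.000, k = 0.9346; principal scales a = 1.000, b = 0.9346.
sin(ω/2) = (a − b)/(a + b) = 0.06536/1.935 = 0.03379, so ω = 2 arcsin(0.03379) ≈ 3.9°.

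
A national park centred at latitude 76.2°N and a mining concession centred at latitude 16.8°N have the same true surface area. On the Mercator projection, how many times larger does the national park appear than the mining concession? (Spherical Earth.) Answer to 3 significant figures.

Mercator is conformal with k = sec φ, so areal scale = k² = sec²φ.
At 76.2°: sec²(76.2°) = 1/0.2385² = 17.58.
At 16.8°: sec²(16.8°) = 1/0.9573² = 1.091.
Ratio = 17.58/1.091 = cos²(16.8°)/cos²(76.2°) ≈ 16.1.

16.1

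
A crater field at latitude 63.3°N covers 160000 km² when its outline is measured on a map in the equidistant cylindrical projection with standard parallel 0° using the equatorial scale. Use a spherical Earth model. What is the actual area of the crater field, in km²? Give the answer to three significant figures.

71900 km²

For the equirectangular projection with φ₀ = 0 (plate carrée), h = 1 along meridians and k = sec φ along parallels.
Areal scale = h·k = 1 × sec φ; at 63.3°, h = 1.000, k = 2.226, so h·k = 2.226.
True area = apparent / (areal scale) = 160000 / 2.226 ≈ 71900 km².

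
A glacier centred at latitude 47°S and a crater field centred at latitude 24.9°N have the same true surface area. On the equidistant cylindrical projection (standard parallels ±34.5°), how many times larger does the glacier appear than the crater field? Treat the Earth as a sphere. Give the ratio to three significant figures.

The equidistant cylindrical projection with φ₀ = 34.5° has h = 1 (meridians true) and k = cos φ₀ / cos φ along parallels.
Areal scale at 47°: h·k = 1.000 × 1.208 = 1.208.
Areal scale at 24.9°: h·k = 1.000 × 0.9086 = 0.9086.
Ratio = 1.208/0.9086 ≈ 1.33.

1.33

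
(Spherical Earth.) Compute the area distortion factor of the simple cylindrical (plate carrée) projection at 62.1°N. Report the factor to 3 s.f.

Plate carrée maps x = Rλ, y = Rφ. The meridian scale is h = 1 and the parallel scale is k = 1/cos φ = sec φ.
Areal scale = h·k = 1 × sec φ; at 62.1°, h = 1.000, k = 2.137, so h·k = 2.137.

2.14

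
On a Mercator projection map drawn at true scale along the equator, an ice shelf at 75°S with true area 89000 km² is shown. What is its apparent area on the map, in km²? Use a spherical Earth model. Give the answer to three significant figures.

The Mercator projection is conformal; its linear scale factor is the same in every direction and equals sec φ = 1/cos φ.
Areal scale = k² = sec²φ = 1/cos²(75°) = 1/0.2588² = 14.93.
Apparent area = 89000 × 14.93 ≈ 1330000 km².

1330000 km²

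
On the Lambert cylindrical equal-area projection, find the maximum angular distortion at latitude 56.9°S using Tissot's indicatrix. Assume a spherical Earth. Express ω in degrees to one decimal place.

65.4°

The Lambert cylindrical equal-area projection is the cylindrical equal-area projection with its standard parallel at the equator (φ₀ = 0). For cylindrical equal-area with standard parallel φ₀, h = cos φ / cos φ₀ and k = cos φ₀ / cos φ, so h·k = 1.
At 56.9°: h = 0.5461, k = 1.831; principal scales a = 1.831, b = 0.5461.
sin(ω/2) = (a − b)/(a + b) = 1.285/2.377 = 0.5406, so ω = 2 arcsin(0.5406) ≈ 65.4°.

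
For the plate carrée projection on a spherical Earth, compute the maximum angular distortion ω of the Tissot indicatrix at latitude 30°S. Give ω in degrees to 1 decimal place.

8.2°

Plate carrée maps x = Rλ, y = Rφ. The meridian scale is h = 1 and the parallel scale is k = 1/cos φ = sec φ.
At 30°: h = 1.000, k = 1.155; principal scales a = 1.155, b = 1.000.
sin(ω/2) = (a − b)/(a + b) = 0.1547/2.155 = 0.07180, so ω = 2 arcsin(0.07180) ≈ 8.2°.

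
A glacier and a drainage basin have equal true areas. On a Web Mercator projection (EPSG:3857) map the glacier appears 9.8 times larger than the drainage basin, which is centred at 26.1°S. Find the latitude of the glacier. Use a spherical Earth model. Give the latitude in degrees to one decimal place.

73.3°

For equal true areas on Mercator, apparent areas scale as sec²φ, so the ratio is cos²φ₂ / cos²φ₁.
cos²φ₂ / cos²φ₁ = 9.8  ⇒  cos φ₁ = cos 26.1° / √9.8 = 0.8980/3.130 = 0.2869.
φ₁ = arccos(0.2869) ≈ 73.3°.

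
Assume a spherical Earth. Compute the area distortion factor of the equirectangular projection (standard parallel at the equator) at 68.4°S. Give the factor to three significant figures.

Plate carrée maps x = Rλ, y = Rφ. The meridian scale is h = 1 and the parallel scale is k = 1/cos φ = sec φ.
Areal scale = h·k = 1 × sec φ; at 68.4°, h = 1.000, k = 2.716, so h·k = 2.716.

2.72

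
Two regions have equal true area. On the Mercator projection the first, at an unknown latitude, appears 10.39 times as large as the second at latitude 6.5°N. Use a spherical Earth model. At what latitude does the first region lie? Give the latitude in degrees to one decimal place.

72.0°

Mercator areal scale is sec²φ, so apparent-area ratio = sec²φ₁ / sec²φ₂ = cos²φ₂ / cos²φ₁.
cos²φ₂ / cos²φ₁ = 10.39  ⇒  cos φ₁ = cos 6.5° / √10.39 = 0.9936/3.223 = 0.3082.
φ₁ = arccos(0.3082) ≈ 72.0°.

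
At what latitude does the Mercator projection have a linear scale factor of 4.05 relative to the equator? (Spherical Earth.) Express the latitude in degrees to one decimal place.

75.7°

Mercator scale is k = sec φ = 1/cos φ.
1/cos φ = 4.05  ⇒  cos φ = 0.2469  ⇒  φ = arccos(0.2469) ≈ 75.7°.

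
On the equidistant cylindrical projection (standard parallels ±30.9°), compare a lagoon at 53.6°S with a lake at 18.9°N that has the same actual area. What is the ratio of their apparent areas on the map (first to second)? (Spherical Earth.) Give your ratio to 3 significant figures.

1.59

In the equirectangular projection with standard parallel φ₀ = 30.9° (x = Rλ cos φ₀, y = Rφ), meridians are true-scale (h = 1) and the parallel scale is k = cos φ₀ / cos φ.
Areal scale at 53.6°: h·k = 1.000 × 1.446 = 1.446.
Areal scale at 18.9°: h·k = 1.000 × 0.9070 = 0.9070.
Ratio = 1.446/0.9070 ≈ 1.59.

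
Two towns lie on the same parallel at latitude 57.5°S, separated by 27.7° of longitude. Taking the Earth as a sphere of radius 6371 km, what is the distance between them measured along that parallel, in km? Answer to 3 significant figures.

Arc length along a parallel = R cos φ · Δλ (with Δλ in radians).
= 6371 × cos 57.5° × (27.7° × π/180) = 6371 × 0.5373 × 0.4835 ≈ 1650 km.

1650 km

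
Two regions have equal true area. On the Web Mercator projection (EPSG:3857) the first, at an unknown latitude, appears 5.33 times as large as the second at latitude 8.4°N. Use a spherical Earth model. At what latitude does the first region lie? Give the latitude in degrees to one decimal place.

For equal true areas on Mercator, apparent areas scale as sec²φ, so the ratio is cos²φ₂ / cos²φ₁.
cos²φ₂ / cos²φ₁ = 5.33  ⇒  cos φ₁ = cos 8.4° / √5.33 = 0.9893/2.309 = 0.4285.
φ₁ = arccos(0.4285) ≈ 64.6°.

64.6°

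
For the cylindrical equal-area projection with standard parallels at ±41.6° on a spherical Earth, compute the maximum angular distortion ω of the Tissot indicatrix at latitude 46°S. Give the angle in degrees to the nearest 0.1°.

A cylindrical equal-area projection with standard parallel φ₀ has meridian scale h = cos φ / cos φ₀ and parallel scale k = cos φ₀ / cos φ (so areas are preserved, h·k = 1).
At 46°: h = 0.9289, k = 1.076; principal scales a = 1.076, b = 0.9289.
sin(ω/2) = (a − b)/(a + b) = 0.1476/2.005 = 0.07358, so ω = 2 arcsin(0.07358) ≈ 8.4°.

8.4°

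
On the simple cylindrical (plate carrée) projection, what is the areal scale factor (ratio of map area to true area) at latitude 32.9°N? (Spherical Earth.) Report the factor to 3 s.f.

1.19

For the equirectangular projection with φ₀ = 0 (plate carrée), h = 1 along meridians and k = sec φ along parallels.
Areal scale = h·k = 1 × sec φ; at 32.9°, h = 1.000, k = 1.191, so h·k = 1.191.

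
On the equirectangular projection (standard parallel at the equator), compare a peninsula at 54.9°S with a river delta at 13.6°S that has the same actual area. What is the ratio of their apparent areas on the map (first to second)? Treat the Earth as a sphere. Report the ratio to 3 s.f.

Plate carrée maps x = Rλ, y = Rφ. The meridian scale is h = 1 and the parallel scale is k = 1/cos φ = sec φ.
Areal scale at 54.9°: h·k = 1.000 × 1.739 = 1.739.
Areal scale at 13.6°: h·k = 1.000 × 1.029 = 1.029.
Ratio = 1.739/1.029 ≈ 1.69.

1.69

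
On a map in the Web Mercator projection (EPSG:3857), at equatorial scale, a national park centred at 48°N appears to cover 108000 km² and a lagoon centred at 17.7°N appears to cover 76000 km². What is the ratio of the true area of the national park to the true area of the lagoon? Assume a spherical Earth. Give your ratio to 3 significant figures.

0.701

Since Mercator area scale is 1/cos²φ, the true area equals the apparent area multiplied by cos²φ.
True area of national park: 108000 × cos²(48°) = 108000 × 0.4477 = 48360 km².
True area of lagoon: 76000 × cos²(17.7°) = 76000 × 0.9076 = 68970 km².
Ratio = 48360 / 68970 ≈ 0.701.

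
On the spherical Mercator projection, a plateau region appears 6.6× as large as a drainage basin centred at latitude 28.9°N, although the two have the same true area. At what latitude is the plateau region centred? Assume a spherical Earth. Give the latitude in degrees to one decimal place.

On Mercator, (apparent₁)/(apparent₂) = sec²φ₁ / sec²φ₂ when true areas are equal.
cos²φ₂ / cos²φ₁ = 6.6  ⇒  cos φ₁ = cos 28.9° / √6.6 = 0.8755/2.569 = 0.3408.
φ₁ = arccos(0.3408) ≈ 70.1°.

70.1°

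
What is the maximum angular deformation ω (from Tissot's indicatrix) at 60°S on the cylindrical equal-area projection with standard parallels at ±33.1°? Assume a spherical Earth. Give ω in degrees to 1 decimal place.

A cylindrical equal-area projection with standard parallel φ₀ has meridian scale h = cos φ / cos φ₀ and parallel scale k = cos φ₀ / cos φ (so areas are preserved, h·k = 1).
At 60°: h = 0.5969, k = 1.675; principal scales a = 1.675, b = 0.5969.
sin(ω/2) = (a − b)/(a + b) = 1.079/2.272 = 0.4747, so ω = 2 arcsin(0.4747) ≈ 56.7°.

56.7°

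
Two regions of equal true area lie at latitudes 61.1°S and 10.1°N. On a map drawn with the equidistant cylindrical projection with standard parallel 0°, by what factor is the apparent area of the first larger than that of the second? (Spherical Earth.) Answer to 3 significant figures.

Plate carrée maps x = Rλ, y = Rφ. The meridian scale is h = 1 and the parallel scale is k = 1/cos φ = sec φ.
Areal scale at 61.1°: h·k = 1.000 × 2.069 = 2.069.
Areal scale at 10.1°: h·k = 1.000 × 1.016 = 1.016.
Ratio = 2.069/1.016 ≈ 2.04.

2.04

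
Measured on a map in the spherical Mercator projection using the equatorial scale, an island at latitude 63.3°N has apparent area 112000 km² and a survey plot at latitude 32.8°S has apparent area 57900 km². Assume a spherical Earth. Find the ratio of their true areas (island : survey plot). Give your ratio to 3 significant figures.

Since Mercator area scale is 1/cos²φ, the true area equals the apparent area multiplied by cos²φ.
True area of island: 112000 × cos²(63.3°) = 112000 × 0.2019 = 22610 km².
True area of survey plot: 57900 × cos²(32.8°) = 57900 × 0.7066 = 40910 km².
Ratio = 22610 / 40910 ≈ 0.553.

0.553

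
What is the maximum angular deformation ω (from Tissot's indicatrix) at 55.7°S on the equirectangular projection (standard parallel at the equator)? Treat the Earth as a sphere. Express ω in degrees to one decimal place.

32.4°

In the plate carrée (x = Rλ, y = Rφ), meridians are true-scale (h = 1) and parallels are stretched by k = sec φ.
At 55.7°: h = 1.000, k = 1.775; principal scales a = 1.775, b = 1.000.
sin(ω/2) = (a − b)/(a + b) = 0.7745/2.775 = 0.2792, so ω = 2 arcsin(0.2792) ≈ 32.4°.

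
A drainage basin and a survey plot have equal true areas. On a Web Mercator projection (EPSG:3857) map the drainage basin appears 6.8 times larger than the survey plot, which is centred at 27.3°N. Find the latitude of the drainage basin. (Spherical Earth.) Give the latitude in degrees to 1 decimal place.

For equal true areas on Mercator, apparent areas scale as sec²φ, so the ratio is cos²φ₂ / cos²φ₁.
cos²φ₂ / cos²φ₁ = 6.8  ⇒  cos φ₁ = cos 27.3° / √6.8 = 0.8886/2.608 = 0.3408.
φ₁ = arccos(0.3408) ≈ 70.1°.

70.1°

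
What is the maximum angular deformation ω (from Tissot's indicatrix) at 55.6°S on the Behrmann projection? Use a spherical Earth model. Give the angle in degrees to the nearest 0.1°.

47.5°

Behrmann is a cylindrical equal-area projection with standard parallels at ±30°. Cylindrical equal-area (φ₀ = 30°): h = cos φ / cos 30° along meridians, k = cos 30° / cos φ along parallels; h·k = 1.
At 55.6°: h = 0.6524, k = 1.533; principal scales a = 1.533, b = 0.6524.
sin(ω/2) = (a − b)/(a + b) = 0.8805/2.185 = 0.4029, so ω = 2 arcsin(0.4029) ≈ 47.5°.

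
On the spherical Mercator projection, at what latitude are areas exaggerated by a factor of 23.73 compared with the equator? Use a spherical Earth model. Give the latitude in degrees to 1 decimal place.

Mercator areal scale is sec²φ.
sec²φ = 23.73  ⇒  cos²φ = 0.04214  ⇒  cos φ = 0.2053.
φ = arccos(0.2053) ≈ 78.2°.

78.2°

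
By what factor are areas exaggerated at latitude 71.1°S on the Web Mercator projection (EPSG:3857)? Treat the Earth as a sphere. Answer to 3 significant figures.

The Mercator projection is conformal; its linear scale factor is the same in every direction and equals sec φ = 1/cos φ.
Areal scale = k² = sec²φ = 1/cos²(71.1°) = 1/0.3239² = 9.531.

9.53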